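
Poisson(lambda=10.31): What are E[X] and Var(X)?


E[X] = Var(X) = lambda = 10.31

10.31, 10.31


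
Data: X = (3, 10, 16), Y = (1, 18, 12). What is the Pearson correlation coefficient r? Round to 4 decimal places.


r = sum((xi-xbar)(yi-ybar)) / sqrt(sum((xi-xbar)^2) * sum((yi-ybar)^2))
n = 3, xbar = 29/3 ≈ 9.666667, ybar = 31/3 ≈ 10.333333
Sxy = sum((xi-xbar)(yi-ybar)) = 226/3 ≈ 75.333333
Sxx = sum((xi-xbar)^2) = 254/3 ≈ 84.666667
Syy = sum((yi-ybar)^2) = 446/3 ≈ 148.666667
sqrt(Sxx*Syy) ≈ 112.192295
r = Sxy / sqrt(Sxx*Syy) = 75.333333 / 112.192295 ≈ 0.671466

0.6715


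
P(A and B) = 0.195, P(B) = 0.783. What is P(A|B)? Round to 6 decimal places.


P(A|B) = P(A and B) / P(B) = 0.195 / 0.783 = 65/261 ≈ 0.24904215

0.249042


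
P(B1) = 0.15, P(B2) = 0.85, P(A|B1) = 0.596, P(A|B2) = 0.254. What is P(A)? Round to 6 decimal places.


P(A) = P(A|B1)*P(B1) + P(A|B2)*P(B2)
P(A|B1)*P(B1) = 0.596 * 0.15 = 0.0894
P(A|B2)*P(B2) = 0.254 * 0.85 = 0.2159
P(A) = 0.0894 + 0.2159 = 0.3053

0.305300


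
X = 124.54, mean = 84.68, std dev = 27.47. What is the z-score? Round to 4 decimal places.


z = (X - mu) / sigma
X - mu = 124.54 - 84.68 = 39.86
z = 39.86 / 27.47 = 3986/2747 ≈ 1.451037

1.4510


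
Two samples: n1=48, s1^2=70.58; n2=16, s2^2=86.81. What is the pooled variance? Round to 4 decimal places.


sp^2 = ((n1-1)*s1^2 + (n2-1)*s2^2)/(n1+n2-2)
(n1-1)*s1^2 = 47 * 70.58 = 3317.26
(n2-1)*s2^2 = 15 * 86.81 = 1302.15
numerator = 3317.26 + 1302.15 = 4619.41
n1+n2-2 = 62
sp^2 = 4619.41 / 62 = 461941/6200 ≈ 74.506613

74.5066


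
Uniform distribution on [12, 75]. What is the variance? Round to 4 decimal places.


Var = (b-a)^2 / 12
(b-a)^2 = (75 - 12)^2 = 3969
Var = 3969/12 = 330.75

330.7500


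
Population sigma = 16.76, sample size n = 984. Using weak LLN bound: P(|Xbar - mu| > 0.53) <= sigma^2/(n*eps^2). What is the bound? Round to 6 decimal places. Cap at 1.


bound = min(1, sigma^2/(n*eps^2))
sigma^2 = 16.76^2 = 280.8976
n*eps^2 = 984 * 0.53^2 = 984 * 0.2809 = 276.4056
sigma^2/(n*eps^2) = 280.8976 / 276.4056 ≈ 1.01625148
this exceeds 1, so the bound is capped at 1

1.000000


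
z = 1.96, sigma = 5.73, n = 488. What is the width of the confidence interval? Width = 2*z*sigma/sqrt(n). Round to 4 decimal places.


width = 2*z*sigma/sqrt(n)
2*z*sigma = 2 * 1.96 * 5.73 = 22.4616
sqrt(488) ≈ 22.090722
width = 22.4616 / 22.090722 ≈ 1.016789

1.0168


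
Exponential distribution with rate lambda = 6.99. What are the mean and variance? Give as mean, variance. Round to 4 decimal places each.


mean = 1/lam, var = 1/lam^2
mean = 1 / 6.99 = 100/699 ≈ 0.143062
lam^2 = 6.99^2 = 48.8601
var = 1 / 48.8601 ≈ 0.020467

0.1431, 0.0205


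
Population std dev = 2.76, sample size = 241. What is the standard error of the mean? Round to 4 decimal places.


SE = sigma / sqrt(n)
sqrt(241) ≈ 15.524175
SE = 2.76 / 15.524175 ≈ 0.177787

0.1778


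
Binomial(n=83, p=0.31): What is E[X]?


E[X] = n*p = 83 * 0.31 = 25.73

25.73


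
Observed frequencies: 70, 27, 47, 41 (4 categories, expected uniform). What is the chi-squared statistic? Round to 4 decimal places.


chi2 = sum((O-E)^2/E), E = total/4
total = 185, E = 185/4 = 46.25
(70 - 46.25)^2 / 46.25 = 564.0625 / 46.25 = 1805/148 ≈ 12.195946
(27 - 46.25)^2 / 46.25 = 370.5625 / 46.25 = 5929/740 ≈ 8.012162
(47 - 46.25)^2 / 46.25 = 0.5625 / 46.25 = 9/740 ≈ 0.012162
(41 - 46.25)^2 / 46.25 = 27.5625 / 46.25 = 441/740 ≈ 0.595946
chi2 = 3851/185 ≈ 20.816216

20.8162


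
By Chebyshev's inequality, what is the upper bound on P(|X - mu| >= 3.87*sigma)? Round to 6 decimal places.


P <= 1/k^2
k^2 = 3.87^2 = 14.9769
1/k^2 = 1 / 14.9769 ≈ 0.06676949

0.066769


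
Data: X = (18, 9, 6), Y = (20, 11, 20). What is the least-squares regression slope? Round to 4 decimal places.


b = sum((xi-xbar)(yi-ybar)) / sum((xi-xbar)^2)
n = 3, xbar = 33/3 = 11, ybar = 51/3 = 17
Sxy = sum((xi-xbar)(yi-ybar)) = 18
Sxx = sum((xi-xbar)^2) = 78
b = Sxy / Sxx = 3/13 ≈ 0.230769

0.2308


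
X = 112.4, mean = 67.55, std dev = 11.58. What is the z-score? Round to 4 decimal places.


z = (X - mu) / sigma
X - mu = 112.4 - 67.55 = 44.85
z = 44.85 / 11.58 = 1495/386 ≈ 3.873057

3.8731


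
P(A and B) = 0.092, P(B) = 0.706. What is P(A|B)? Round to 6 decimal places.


P(A|B) = P(A and B) / P(B) = 0.092 / 0.706 = 46/353 ≈ 0.13031161

0.130312


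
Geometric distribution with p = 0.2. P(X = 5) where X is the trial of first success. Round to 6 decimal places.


P = (1-p)^(k-1) * p
(1-p)^(k-1) = 0.8^4 = 0.4096
P = 0.4096 * 0.2 = 0.08192

0.081920


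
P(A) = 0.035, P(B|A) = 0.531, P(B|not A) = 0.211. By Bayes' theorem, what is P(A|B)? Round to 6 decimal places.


P(A|B) = P(B|A)*P(A) / P(B), P(B) = P(B|A)*P(A) + P(B|not A)*P(not A)
P(B|A)*P(A) = 0.531 * 0.035 = 0.018585
P(B|not A)*P(not A) = 0.211 * 0.965 = 0.203615
P(B) = 0.018585 + 0.203615 = 0.2222
P(A|B) = 0.018585 / 0.2222 ≈ 0.08364086

0.083641


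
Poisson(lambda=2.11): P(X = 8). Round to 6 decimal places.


P = e^(-lam) * lam^k / k!
e^(-2.11) ≈ 0.1212380
lam^k = 2.11^8 ≈ 392.879748
k! = 8! = 40320
P = 0.1212380 * 392.879748 / 40320 ≈ 0.001181

0.001181


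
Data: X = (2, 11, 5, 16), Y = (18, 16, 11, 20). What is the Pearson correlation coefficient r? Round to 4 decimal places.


r = sum((xi-xbar)(yi-ybar)) / sqrt(sum((xi-xbar)^2) * sum((yi-ybar)^2))
n = 4, xbar = 34/4 = 8.5, ybar = 65/4 = 16.25
Sxy = sum((xi-xbar)(yi-ybar)) = 34.5
Sxx = sum((xi-xbar)^2) = 117
Syy = sum((yi-ybar)^2) = 44.75
sqrt(Sxx*Syy) ≈ 72.358483
r = Sxy / sqrt(Sxx*Syy) = 34.5 / 72.358483 ≈ 0.476793

0.4768


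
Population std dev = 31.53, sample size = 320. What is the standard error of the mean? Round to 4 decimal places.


SE = sigma / sqrt(n)
sqrt(320) ≈ 17.888544
SE = 31.53 / 17.888544 ≈ 1.762581

1.7626


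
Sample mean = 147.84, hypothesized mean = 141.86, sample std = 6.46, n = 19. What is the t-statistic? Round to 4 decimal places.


t = (xbar - mu0) / (s/sqrt(n))
xbar - mu0 = 147.84 - 141.86 = 5.98
sqrt(19) ≈ 4.35889894
s/sqrt(n) = 6.46 / 4.35889894 ≈ 1.48202564
t = 5.98 / 1.48202564 ≈ 4.035018

4.0350


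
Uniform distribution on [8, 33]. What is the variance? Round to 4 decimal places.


Var = (b-a)^2 / 12
(b-a)^2 = (33 - 8)^2 = 625
Var = 625/12 ≈ 52.083333

52.0833


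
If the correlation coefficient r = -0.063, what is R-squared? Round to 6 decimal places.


R^2 = r^2 = (-0.063)^2 = 0.003969

0.003969


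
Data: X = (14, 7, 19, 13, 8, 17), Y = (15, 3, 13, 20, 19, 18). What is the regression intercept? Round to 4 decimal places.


a = ybar - b*xbar, where b = sum((xi-xbar)(yi-ybar)) / sum((xi-xbar)^2)
n = 6, xbar = 78/6 = 13, ybar = 88/6 = 44/3 ≈ 14.666667
Sxy = sum((xi-xbar)(yi-ybar)) = 52
Sxx = sum((xi-xbar)^2) = 114
b = Sxy / Sxx = 26/57 ≈ 0.456140
a = 14.666667 - 0.456140 * 13 = 166/19 ≈ 8.736842

8.7368


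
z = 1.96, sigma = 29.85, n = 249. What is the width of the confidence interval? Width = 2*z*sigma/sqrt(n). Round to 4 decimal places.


width = 2*z*sigma/sqrt(n)
2*z*sigma = 2 * 1.96 * 29.85 = 117.012
sqrt(249) ≈ 15.779734
width = 117.012 / 15.779734 ≈ 7.415334

7.4153


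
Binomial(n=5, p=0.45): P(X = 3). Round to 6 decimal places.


P = C(n,k) * p^k * (1-p)^(n-k)
C(5,3) = 10
p^k = 0.45^3 = 0.091125
(1-p)^(n-k) = 0.55^2 = 0.3025
P = 10 * 0.091125 * 0.3025 ≈ 0.275653

0.275653


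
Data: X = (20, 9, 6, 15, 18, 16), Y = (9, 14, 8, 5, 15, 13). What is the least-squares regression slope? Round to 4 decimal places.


b = sum((xi-xbar)(yi-ybar)) / sum((xi-xbar)^2)
n = 6, xbar = 84/6 = 14, ybar = 64/6 = 32/3 ≈ 10.666667
Sxy = sum((xi-xbar)(yi-ybar)) = 11
Sxx = sum((xi-xbar)^2) = 146
b = Sxy / Sxx = 11/146 ≈ 0.075342

0.0753


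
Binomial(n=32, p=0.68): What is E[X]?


E[X] = n*p = 32 * 0.68 = 21.76

21.76


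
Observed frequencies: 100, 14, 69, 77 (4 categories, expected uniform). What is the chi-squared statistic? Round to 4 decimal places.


chi2 = sum((O-E)^2/E), E = total/4
total = 260, E = 260/4 = 65
(100 - 65)^2 / 65 = 1225 / 65 = 245/13 ≈ 18.846154
(14 - 65)^2 / 65 = 2601 / 65 = 2601/65 ≈ 40.015385
(69 - 65)^2 / 65 = 16 / 65 = 16/65 ≈ 0.246154
(77 - 65)^2 / 65 = 144 / 65 = 144/65 ≈ 2.215385
chi2 = 3986/65 ≈ 61.323077

61.3231


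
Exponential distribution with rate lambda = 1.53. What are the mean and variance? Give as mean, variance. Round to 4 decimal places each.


mean = 1/lam, var = 1/lam^2
mean = 1 / 1.53 = 100/153 ≈ 0.653595
lam^2 = 1.53^2 = 2.3409
var = 1 / 2.3409 ≈ 0.427186

0.6536, 0.4272


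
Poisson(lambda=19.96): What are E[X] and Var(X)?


E[X] = Var(X) = lambda = 19.96

19.96, 19.96


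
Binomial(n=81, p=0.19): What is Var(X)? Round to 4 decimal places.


Var = n*p*(1-p) = 81 * 0.19 * 0.81 = 12.4659

12.4659


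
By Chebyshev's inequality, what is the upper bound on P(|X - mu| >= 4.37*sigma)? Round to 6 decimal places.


P <= 1/k^2
k^2 = 4.37^2 = 19.0969
1/k^2 = 1 / 19.0969 ≈ 0.05236452

0.052365


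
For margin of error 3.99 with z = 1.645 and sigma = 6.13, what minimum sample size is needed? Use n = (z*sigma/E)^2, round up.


z*sigma/E = 1.645 * 6.13 / 3.99 ≈ 2.527281
(z*sigma/E)^2 ≈ 6.387148
round up: n = 7

7


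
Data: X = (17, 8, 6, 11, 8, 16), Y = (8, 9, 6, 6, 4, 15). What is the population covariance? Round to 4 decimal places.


Cov = (1/n)*sum((xi-xbar)(yi-ybar))
n = 6, xbar = 66/6 = 11, ybar = 48/6 = 8
sum((xi-xbar)(yi-ybar)) = 54
Cov = 54 / 6 = 9

9.0000


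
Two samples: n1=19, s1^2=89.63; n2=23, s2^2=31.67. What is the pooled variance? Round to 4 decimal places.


sp^2 = ((n1-1)*s1^2 + (n2-1)*s2^2)/(n1+n2-2)
(n1-1)*s1^2 = 18 * 89.63 = 1613.34
(n2-1)*s2^2 = 22 * 31.67 = 696.74
numerator = 1613.34 + 696.74 = 2310.08
n1+n2-2 = 40
sp^2 = 2310.08 / 40 = 57.752

57.7520


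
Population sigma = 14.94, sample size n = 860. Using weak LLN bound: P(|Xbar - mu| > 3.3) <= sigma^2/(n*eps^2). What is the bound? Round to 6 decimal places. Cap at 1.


bound = min(1, sigma^2/(n*eps^2))
sigma^2 = 14.94^2 = 223.2036
n*eps^2 = 860 * 3.3^2 = 860 * 10.89 = 9365.4
sigma^2/(n*eps^2) = 223.2036 / 9365.4 ≈ 0.02383279

0.023833


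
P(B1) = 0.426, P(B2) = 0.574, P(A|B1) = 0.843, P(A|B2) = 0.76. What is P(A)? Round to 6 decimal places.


P(A) = P(A|B1)*P(B1) + P(A|B2)*P(B2)
P(A|B1)*P(B1) = 0.843 * 0.426 = 0.359118
P(A|B2)*P(B2) = 0.76 * 0.574 = 0.43624
P(A) = 0.359118 + 0.43624 = 0.795358

0.795358


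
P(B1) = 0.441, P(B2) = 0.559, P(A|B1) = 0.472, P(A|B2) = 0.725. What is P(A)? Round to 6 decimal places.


P(A) = P(A|B1)*P(B1) + P(A|B2)*P(B2)
P(A|B1)*P(B1) = 0.472 * 0.441 = 0.208152
P(A|B2)*P(B2) = 0.725 * 0.559 = 0.405275
P(A) = 0.208152 + 0.405275 = 0.613427

0.613427


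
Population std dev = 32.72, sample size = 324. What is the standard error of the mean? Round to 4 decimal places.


SE = sigma / sqrt(n)
sqrt(324) = 18
SE = 32.72 / 18 = 409/225 ≈ 1.817778

1.8178


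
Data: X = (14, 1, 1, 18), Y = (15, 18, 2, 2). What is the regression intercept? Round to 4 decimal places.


a = ybar - b*xbar, where b = sum((xi-xbar)(yi-ybar)) / sum((xi-xbar)^2)
n = 4, xbar = 34/4 = 8.5, ybar = 37/4 = 9.25
Sxy = sum((xi-xbar)(yi-ybar)) = -48.5
Sxx = sum((xi-xbar)^2) = 233
b = Sxy / Sxx = -97/466 ≈ -0.208155
a = 9.25 - (-0.208155) * 8.5 = 5135/466 ≈ 11.019313

11.0193


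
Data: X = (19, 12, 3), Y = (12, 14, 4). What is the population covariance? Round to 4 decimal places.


Cov = (1/n)*sum((xi-xbar)(yi-ybar))
n = 3, xbar = 34/3 ≈ 11.333333, ybar = 30/3 = 10
sum((xi-xbar)(yi-ybar)) = 68
Cov = 68 / 3 = 68/3 ≈ 22.666667

22.6667


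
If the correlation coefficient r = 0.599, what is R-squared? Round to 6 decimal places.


R^2 = r^2 = (0.599)^2 = 0.358801

0.358801


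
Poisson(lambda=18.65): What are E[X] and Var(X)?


E[X] = Var(X) = lambda = 18.65

18.65, 18.65


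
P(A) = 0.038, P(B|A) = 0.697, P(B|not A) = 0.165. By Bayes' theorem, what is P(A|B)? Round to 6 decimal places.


P(A|B) = P(B|A)*P(A) / P(B), P(B) = P(B|A)*P(A) + P(B|not A)*P(not A)
P(B|A)*P(A) = 0.697 * 0.038 = 0.026486
P(B|not A)*P(not A) = 0.165 * 0.962 = 0.15873
P(B) = 0.026486 + 0.15873 = 0.185216
P(A|B) = 0.026486 / 0.185216 ≈ 0.14300060

0.143001


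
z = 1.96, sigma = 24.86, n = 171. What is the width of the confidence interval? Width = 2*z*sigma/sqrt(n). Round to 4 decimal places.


width = 2*z*sigma/sqrt(n)
2*z*sigma = 2 * 1.96 * 24.86 = 97.4512
sqrt(171) ≈ 13.076697
width = 97.4512 / 13.076697 ≈ 7.452280

7.4523


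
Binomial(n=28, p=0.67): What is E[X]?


E[X] = n*p = 28 * 0.67 = 18.76

18.76


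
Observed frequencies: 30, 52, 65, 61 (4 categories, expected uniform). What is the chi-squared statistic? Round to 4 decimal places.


chi2 = sum((O-E)^2/E), E = total/4
total = 208, E = 208/4 = 52
(30 - 52)^2 / 52 = 484 / 52 = 121/13 ≈ 9.307692
(52 - 52)^2 / 52 = 0 / 52 = 0
(65 - 52)^2 / 52 = 169 / 52 = 3.25
(61 - 52)^2 / 52 = 81 / 52 = 81/52 ≈ 1.557692
chi2 = 367/26 ≈ 14.115385

14.1154


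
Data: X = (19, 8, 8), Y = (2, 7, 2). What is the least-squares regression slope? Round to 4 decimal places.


b = sum((xi-xbar)(yi-ybar)) / sum((xi-xbar)^2)
n = 3, xbar = 35/3 ≈ 11.666667, ybar = 11/3 ≈ 3.666667
Sxy = sum((xi-xbar)(yi-ybar)) = -55/3 ≈ -18.333333
Sxx = sum((xi-xbar)^2) = 242/3 ≈ 80.666667
b = Sxy / Sxx = -5/22 ≈ -0.227273

-0.2273


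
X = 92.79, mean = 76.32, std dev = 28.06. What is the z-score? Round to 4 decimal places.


z = (X - mu) / sigma
X - mu = 92.79 - 76.32 = 16.47
z = 16.47 / 28.06 = 27/46 ≈ 0.586957

0.5870


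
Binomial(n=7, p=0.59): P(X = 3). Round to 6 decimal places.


P = C(n,k) * p^k * (1-p)^(n-k)
C(7,3) = 35
p^k = 0.59^3 = 0.205379
(1-p)^(n-k) = 0.41^4 = 0.02825761
P = 35 * 0.205379 * 0.02825761 ≈ 0.203123

0.203123


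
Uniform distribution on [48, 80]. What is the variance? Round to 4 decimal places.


Var = (b-a)^2 / 12
(b-a)^2 = (80 - 48)^2 = 1024
Var = 1024/12 ≈ 85.333333

85.3333


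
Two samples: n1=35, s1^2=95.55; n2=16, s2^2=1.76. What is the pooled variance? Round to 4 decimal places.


sp^2 = ((n1-1)*s1^2 + (n2-1)*s2^2)/(n1+n2-2)
(n1-1)*s1^2 = 34 * 95.55 = 3248.7
(n2-1)*s2^2 = 15 * 1.76 = 26.4
numerator = 3248.7 + 26.4 = 3275.1
n1+n2-2 = 49
sp^2 = 3275.1 / 49 = 32751/490 ≈ 66.838776

66.8388


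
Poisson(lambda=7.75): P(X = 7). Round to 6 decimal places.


P = e^(-lam) * lam^k / k!
e^(-7.75) ≈ 0.0004307425
lam^k = 7.75^7 ≈ 1679236.701111
k! = 7! = 5040
P = 0.0004307425 * 1679236.701111 / 5040 ≈ 0.143516

0.143516


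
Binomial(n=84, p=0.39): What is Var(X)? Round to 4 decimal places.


Var = n*p*(1-p) = 84 * 0.39 * 0.61 = 19.9836

19.9836


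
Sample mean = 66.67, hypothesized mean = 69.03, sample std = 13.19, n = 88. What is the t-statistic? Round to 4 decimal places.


t = (xbar - mu0) / (s/sqrt(n))
xbar - mu0 = 66.67 - 69.03 = -2.36
sqrt(88) ≈ 9.38083152
s/sqrt(n) = 13.19 / 9.38083152 ≈ 1.40605872
t = -2.36 / 1.40605872 ≈ -1.678451

-1.6785


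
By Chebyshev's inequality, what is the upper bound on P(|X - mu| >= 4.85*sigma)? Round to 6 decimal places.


P <= 1/k^2
k^2 = 4.85^2 = 23.5225
1/k^2 = 1 / 23.5225 = 400/9409 ≈ 0.04251249

0.042512


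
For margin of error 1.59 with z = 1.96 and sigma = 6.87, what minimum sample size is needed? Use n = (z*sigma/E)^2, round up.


z*sigma/E = 1.96 * 6.87 / 1.59 = 11221/1325 ≈ 8.468679
(z*sigma/E)^2 ≈ 71.718528
round up: n = 72

72


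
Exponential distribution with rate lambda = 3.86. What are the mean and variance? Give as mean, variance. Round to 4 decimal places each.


mean = 1/lam, var = 1/lam^2
mean = 1 / 3.86 = 50/193 ≈ 0.259067
lam^2 = 3.86^2 = 14.8996
var = 1 / 14.8996 ≈ 0.067116

0.2591, 0.0671


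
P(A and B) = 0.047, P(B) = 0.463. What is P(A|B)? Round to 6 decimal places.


P(A|B) = P(A and B) / P(B) = 0.047 / 0.463 = 47/463 ≈ 0.10151188

0.101512


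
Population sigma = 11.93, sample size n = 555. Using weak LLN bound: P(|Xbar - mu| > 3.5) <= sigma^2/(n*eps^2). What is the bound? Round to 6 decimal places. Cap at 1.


bound = min(1, sigma^2/(n*eps^2))
sigma^2 = 11.93^2 = 142.3249
n*eps^2 = 555 * 3.5^2 = 555 * 12.25 = 6798.75
sigma^2/(n*eps^2) = 142.3249 / 6798.75 ≈ 0.02093398

0.020934


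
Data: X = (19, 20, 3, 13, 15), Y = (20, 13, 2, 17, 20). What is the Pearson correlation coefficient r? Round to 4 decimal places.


r = sum((xi-xbar)(yi-ybar)) / sqrt(sum((xi-xbar)^2) * sum((yi-ybar)^2))
n = 5, xbar = 70/5 = 14, ybar = 72/5 = 14.4
Sxy = sum((xi-xbar)(yi-ybar)) = 159
Sxx = sum((xi-xbar)^2) = 184
Syy = sum((yi-ybar)^2) = 225.2
sqrt(Sxx*Syy) ≈ 203.560310
r = Sxy / sqrt(Sxx*Syy) = 159 / 203.560310 ≈ 0.781095

0.7811


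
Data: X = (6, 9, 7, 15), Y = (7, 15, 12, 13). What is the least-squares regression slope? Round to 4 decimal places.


b = sum((xi-xbar)(yi-ybar)) / sum((xi-xbar)^2)
n = 4, xbar = 37/4 = 9.25, ybar = 47/4 = 11.75
Sxy = sum((xi-xbar)(yi-ybar)) = 21.25
Sxx = sum((xi-xbar)^2) = 48.75
b = Sxy / Sxx = 17/39 ≈ 0.435897

0.4359


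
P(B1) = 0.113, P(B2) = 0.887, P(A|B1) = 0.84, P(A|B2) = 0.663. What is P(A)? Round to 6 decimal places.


P(A) = P(A|B1)*P(B1) + P(A|B2)*P(B2)
P(A|B1)*P(B1) = 0.84 * 0.113 = 0.09492
P(A|B2)*P(B2) = 0.663 * 0.887 = 0.588081
P(A) = 0.09492 + 0.588081 = 0.683001

0.683001


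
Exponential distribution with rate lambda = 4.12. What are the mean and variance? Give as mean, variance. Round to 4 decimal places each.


mean = 1/lam, var = 1/lam^2
mean = 1 / 4.12 = 25/103 ≈ 0.242718
lam^2 = 4.12^2 = 16.9744
var = 1 / 16.9744 ≈ 0.058912

0.2427, 0.0589


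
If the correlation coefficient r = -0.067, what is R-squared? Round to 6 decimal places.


R^2 = r^2 = (-0.067)^2 = 0.004489

0.004489


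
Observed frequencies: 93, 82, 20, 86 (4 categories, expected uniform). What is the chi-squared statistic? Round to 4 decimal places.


chi2 = sum((O-E)^2/E), E = total/4
total = 281, E = 281/4 = 70.25
(93 - 70.25)^2 / 70.25 = 517.5625 / 70.25 = 8281/1124 ≈ 7.367438
(82 - 70.25)^2 / 70.25 = 138.0625 / 70.25 = 2209/1124 ≈ 1.965302
(20 - 70.25)^2 / 70.25 = 2525.0625 / 70.25 = 40401/1124 ≈ 35.943950
(86 - 70.25)^2 / 70.25 = 248.0625 / 70.25 = 3969/1124 ≈ 3.531139
chi2 = 13715/281 ≈ 48.807829

48.8078


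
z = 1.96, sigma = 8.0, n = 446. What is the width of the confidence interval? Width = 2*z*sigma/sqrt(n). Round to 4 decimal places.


width = 2*z*sigma/sqrt(n)
2*z*sigma = 2 * 1.96 * 8.0 = 31.36
sqrt(446) ≈ 21.118712
width = 31.36 / 21.118712 ≈ 1.484939

1.4849


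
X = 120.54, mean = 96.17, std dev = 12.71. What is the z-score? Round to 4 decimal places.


z = (X - mu) / sigma
X - mu = 120.54 - 96.17 = 24.37
z = 24.37 / 12.71 = 2437/1271 ≈ 1.917388

1.9174


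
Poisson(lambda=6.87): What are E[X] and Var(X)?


E[X] = Var(X) = lambda = 6.87

6.87, 6.87


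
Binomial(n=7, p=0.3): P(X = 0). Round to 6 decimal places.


P = C(n,k) * p^k * (1-p)^(n-k)
C(7,0) = 1
p^k = 0.3^0 = 1
(1-p)^(n-k) = 0.7^7 = 0.0823543
P = 1 * 1 * 0.0823543 ≈ 0.082354

0.082354


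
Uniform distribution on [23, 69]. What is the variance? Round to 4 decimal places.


Var = (b-a)^2 / 12
(b-a)^2 = (69 - 23)^2 = 2116
Var = 2116/12 ≈ 176.333333

176.3333


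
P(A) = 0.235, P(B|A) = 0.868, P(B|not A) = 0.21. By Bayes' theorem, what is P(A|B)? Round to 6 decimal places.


P(A|B) = P(B|A)*P(A) / P(B), P(B) = P(B|A)*P(A) + P(B|not A)*P(not A)
P(B|A)*P(A) = 0.868 * 0.235 = 0.20398
P(B|not A)*P(not A) = 0.21 * 0.765 = 0.16065
P(B) = 0.20398 + 0.16065 = 0.36463
P(A|B) = 0.20398 / 0.36463 = 2914/5209 ≈ 0.55941639

0.559416


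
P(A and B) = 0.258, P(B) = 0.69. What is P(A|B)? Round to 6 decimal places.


P(A|B) = P(A and B) / P(B) = 0.258 / 0.69 = 43/115 ≈ 0.37391304

0.373913


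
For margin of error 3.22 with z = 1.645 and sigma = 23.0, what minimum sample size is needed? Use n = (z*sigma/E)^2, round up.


z*sigma/E = 1.645 * 23.0 / 3.22 = 11.75
(z*sigma/E)^2 = 138.0625
round up: n = 139

139


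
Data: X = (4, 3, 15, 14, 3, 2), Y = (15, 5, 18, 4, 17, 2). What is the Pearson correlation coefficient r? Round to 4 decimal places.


r = sum((xi-xbar)(yi-ybar)) / sqrt(sum((xi-xbar)^2) * sum((yi-ybar)^2))
n = 6, xbar = 41/6 ≈ 6.833333, ybar = 61/6 ≈ 10.166667
Sxy = sum((xi-xbar)(yi-ybar)) = 235/6 ≈ 39.166667
Sxx = sum((xi-xbar)^2) = 1073/6 ≈ 178.833333
Syy = sum((yi-ybar)^2) = 1577/6 ≈ 262.833333
sqrt(Sxx*Syy) ≈ 216.802586
r = Sxy / sqrt(Sxx*Syy) = 39.166667 / 216.802586 ≈ 0.180656

0.1807


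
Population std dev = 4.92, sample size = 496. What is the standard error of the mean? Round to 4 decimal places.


SE = sigma / sqrt(n)
sqrt(496) ≈ 22.271057
SE = 4.92 / 22.271057 ≈ 0.220915

0.2209


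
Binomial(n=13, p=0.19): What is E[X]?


E[X] = n*p = 13 * 0.19 = 2.47

2.47


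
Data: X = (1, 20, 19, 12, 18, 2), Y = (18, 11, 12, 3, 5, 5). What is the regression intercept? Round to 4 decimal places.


a = ybar - b*xbar, where b = sum((xi-xbar)(yi-ybar)) / sum((xi-xbar)^2)
n = 6, xbar = 72/6 = 12, ybar = 54/6 = 9
Sxy = sum((xi-xbar)(yi-ybar)) = -46
Sxx = sum((xi-xbar)^2) = 370
b = Sxy / Sxx = -23/185 ≈ -0.124324
a = 9 - (-0.124324) * 12 = 1941/185 ≈ 10.491892

10.4919


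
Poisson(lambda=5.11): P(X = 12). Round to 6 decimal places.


P = e^(-lam) * lam^k / k!
e^(-5.11) ≈ 0.006036083
lam^k = 5.11^12 ≈ 316993824.502573
k! = 12! = 479001600
P = 0.006036083 * 316993824.502573 / 479001600 ≈ 0.003995

0.003995


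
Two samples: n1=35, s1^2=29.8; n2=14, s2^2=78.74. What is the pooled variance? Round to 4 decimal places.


sp^2 = ((n1-1)*s1^2 + (n2-1)*s2^2)/(n1+n2-2)
(n1-1)*s1^2 = 34 * 29.8 = 1013.2
(n2-1)*s2^2 = 13 * 78.74 = 1023.62
numerator = 1013.2 + 1023.62 = 2036.82
n1+n2-2 = 47
sp^2 = 2036.82 / 47 = 101841/2350 ≈ 43.336596

43.3366


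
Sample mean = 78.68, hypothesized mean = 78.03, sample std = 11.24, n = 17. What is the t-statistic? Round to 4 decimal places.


t = (xbar - mu0) / (s/sqrt(n))
xbar - mu0 = 78.68 - 78.03 = 0.65
sqrt(17) ≈ 4.12310563
s/sqrt(n) = 11.24 / 4.12310563 ≈ 2.72610043
t = 0.65 / 2.72610043 ≈ 0.238436

0.2384


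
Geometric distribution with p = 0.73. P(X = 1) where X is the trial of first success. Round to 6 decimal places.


P = (1-p)^(k-1) * p
(1-p)^(k-1) = 0.27^0 = 1
P = 1 * 0.73 = 0.73

0.730000


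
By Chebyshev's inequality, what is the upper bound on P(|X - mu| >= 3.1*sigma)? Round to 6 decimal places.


P <= 1/k^2
k^2 = 3.1^2 = 9.61
1/k^2 = 1 / 9.61 = 100/961 ≈ 0.10405827

0.104058


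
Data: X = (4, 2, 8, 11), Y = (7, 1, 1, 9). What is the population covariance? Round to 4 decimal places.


Cov = (1/n)*sum((xi-xbar)(yi-ybar))
n = 4, xbar = 25/4 = 6.25, ybar = 18/4 = 4.5
sum((xi-xbar)(yi-ybar)) = 24.5
Cov = 24.5 / 4 = 6.125

6.1250


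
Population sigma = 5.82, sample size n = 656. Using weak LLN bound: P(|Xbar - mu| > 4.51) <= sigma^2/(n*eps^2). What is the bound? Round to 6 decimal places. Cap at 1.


bound = min(1, sigma^2/(n*eps^2))
sigma^2 = 5.82^2 = 33.8724
n*eps^2 = 656 * 4.51^2 = 656 * 20.3401 = 13343.1056
sigma^2/(n*eps^2) = 33.8724 / 13343.1056 ≈ 0.00253857

0.002539


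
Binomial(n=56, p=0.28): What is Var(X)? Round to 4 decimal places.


Var = n*p*(1-p) = 56 * 0.28 * 0.72 = 11.2896

11.2896


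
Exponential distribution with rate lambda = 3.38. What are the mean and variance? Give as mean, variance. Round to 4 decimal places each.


mean = 1/lam, var = 1/lam^2
mean = 1 / 3.38 = 50/169 ≈ 0.295858
lam^2 = 3.38^2 = 11.4244
var = 1 / 11.4244 ≈ 0.087532

0.2959, 0.0875


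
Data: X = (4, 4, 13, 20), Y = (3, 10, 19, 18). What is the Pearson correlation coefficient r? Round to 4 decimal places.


r = sum((xi-xbar)(yi-ybar)) / sqrt(sum((xi-xbar)^2) * sum((yi-ybar)^2))
n = 4, xbar = 41/4 = 10.25, ybar = 50/4 = 12.5
Sxy = sum((xi-xbar)(yi-ybar)) = 146.5
Sxx = sum((xi-xbar)^2) = 180.75
Syy = sum((yi-ybar)^2) = 169
sqrt(Sxx*Syy) ≈ 174.776286
r = Sxy / sqrt(Sxx*Syy) = 146.5 / 174.776286 ≈ 0.838214

0.8382


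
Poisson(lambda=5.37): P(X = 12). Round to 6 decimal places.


P = e^(-lam) * lam^k / k!
e^(-5.37) ≈ 0.004654131
lam^k = 5.37^12 ≈ 575031225.353217
k! = 12! = 479001600
P = 0.004654131 * 575031225.353217 / 479001600 ≈ 0.005587

0.005587


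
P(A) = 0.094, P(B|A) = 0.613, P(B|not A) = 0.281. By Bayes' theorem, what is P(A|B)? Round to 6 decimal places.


P(A|B) = P(B|A)*P(A) / P(B), P(B) = P(B|A)*P(A) + P(B|not A)*P(not A)
P(B|A)*P(A) = 0.613 * 0.094 = 0.057622
P(B|not A)*P(not A) = 0.281 * 0.906 = 0.254586
P(B) = 0.057622 + 0.254586 = 0.312208
P(A|B) = 0.057622 / 0.312208 ≈ 0.18456286

0.184563


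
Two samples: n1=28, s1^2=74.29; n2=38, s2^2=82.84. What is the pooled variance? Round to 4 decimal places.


sp^2 = ((n1-1)*s1^2 + (n2-1)*s2^2)/(n1+n2-2)
(n1-1)*s1^2 = 27 * 74.29 = 2005.83
(n2-1)*s2^2 = 37 * 82.84 = 3065.08
numerator = 2005.83 + 3065.08 = 5070.91
n1+n2-2 = 64
sp^2 = 5070.91 / 64 = 507091/6400 ≈ 79.232969

79.2330


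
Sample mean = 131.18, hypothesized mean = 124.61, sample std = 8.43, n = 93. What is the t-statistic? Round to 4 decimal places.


t = (xbar - mu0) / (s/sqrt(n))
xbar - mu0 = 131.18 - 124.61 = 6.57
sqrt(93) ≈ 9.64365076
s/sqrt(n) = 8.43 / 9.64365076 ≈ 0.87415028
t = 6.57 / 0.87415028 ≈ 7.515870

7.5159


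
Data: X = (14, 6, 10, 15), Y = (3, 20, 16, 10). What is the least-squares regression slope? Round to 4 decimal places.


b = sum((xi-xbar)(yi-ybar)) / sum((xi-xbar)^2)
n = 4, xbar = 45/4 = 11.25, ybar = 49/4 = 12.25
Sxy = sum((xi-xbar)(yi-ybar)) = -79.25
Sxx = sum((xi-xbar)^2) = 50.75
b = Sxy / Sxx = -317/203 ≈ -1.561576

-1.5616


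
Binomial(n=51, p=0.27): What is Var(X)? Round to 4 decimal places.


Var = n*p*(1-p) = 51 * 0.27 * 0.73 = 10.0521

10.0521


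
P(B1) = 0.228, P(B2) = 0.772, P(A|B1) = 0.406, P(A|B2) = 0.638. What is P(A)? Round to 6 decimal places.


P(A) = P(A|B1)*P(B1) + P(A|B2)*P(B2)
P(A|B1)*P(B1) = 0.406 * 0.228 = 0.092568
P(A|B2)*P(B2) = 0.638 * 0.772 = 0.492536
P(A) = 0.092568 + 0.492536 = 0.585104

0.585104


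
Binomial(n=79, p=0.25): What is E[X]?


E[X] = n*p = 79 * 0.25 = 19.75

19.75


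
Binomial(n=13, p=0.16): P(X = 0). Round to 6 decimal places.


P = C(n,k) * p^k * (1-p)^(n-k)
C(13,0) = 1
p^k = 0.16^0 = 1
(1-p)^(n-k) = 0.84^13 ≈ 0.1036647
P = 1 * 1 * 0.1036647 ≈ 0.103665

0.103665


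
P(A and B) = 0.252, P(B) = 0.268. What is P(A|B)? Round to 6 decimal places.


P(A|B) = P(A and B) / P(B) = 0.252 / 0.268 = 63/67 ≈ 0.94029851

0.940299


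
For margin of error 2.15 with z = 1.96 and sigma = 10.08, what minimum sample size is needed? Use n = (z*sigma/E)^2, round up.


z*sigma/E = 1.96 * 10.08 / 2.15 = 49392/5375 ≈ 9.189209
(z*sigma/E)^2 ≈ 84.441568
round up: n = 85

85


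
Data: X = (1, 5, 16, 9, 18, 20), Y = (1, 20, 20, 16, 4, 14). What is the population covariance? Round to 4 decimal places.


Cov = (1/n)*sum((xi-xbar)(yi-ybar))
n = 6, xbar = 69/6 = 11.5, ybar = 75/6 = 12.5
sum((xi-xbar)(yi-ybar)) = 54.5
Cov = 54.5 / 6 = 109/12 ≈ 9.083333

9.0833


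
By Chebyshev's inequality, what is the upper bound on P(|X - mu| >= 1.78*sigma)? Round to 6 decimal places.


P <= 1/k^2
k^2 = 1.78^2 = 3.1684
1/k^2 = 1 / 3.1684 = 2500/7921 ≈ 0.31561672

0.315617


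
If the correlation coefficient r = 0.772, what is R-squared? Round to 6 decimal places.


R^2 = r^2 = (0.772)^2 = 0.595984

0.595984


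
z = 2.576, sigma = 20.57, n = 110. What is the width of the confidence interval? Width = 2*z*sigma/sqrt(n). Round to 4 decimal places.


width = 2*z*sigma/sqrt(n)
2*z*sigma = 2 * 2.576 * 20.57 = 105.97664
sqrt(110) ≈ 10.488088
width = 105.97664 / 10.488088 ≈ 10.104476

10.1045


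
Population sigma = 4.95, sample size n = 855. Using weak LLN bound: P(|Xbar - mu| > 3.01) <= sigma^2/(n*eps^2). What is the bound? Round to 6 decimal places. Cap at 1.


bound = min(1, sigma^2/(n*eps^2))
sigma^2 = 4.95^2 = 24.5025
n*eps^2 = 855 * 3.01^2 = 855 * 9.0601 = 7746.3855
sigma^2/(n*eps^2) = 24.5025 / 7746.3855 ≈ 0.00316309

0.003163


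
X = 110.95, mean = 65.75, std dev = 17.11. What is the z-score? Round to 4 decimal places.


z = (X - mu) / sigma
X - mu = 110.95 - 65.75 = 45.2
z = 45.2 / 17.11 = 4520/1711 ≈ 2.641730

2.6417


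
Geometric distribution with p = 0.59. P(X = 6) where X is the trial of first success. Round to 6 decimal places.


P = (1-p)^(k-1) * p
(1-p)^(k-1) = 0.41^5 ≈ 0.01158562
P = 0.01158562 * 0.59 ≈ 0.006835516

0.006836


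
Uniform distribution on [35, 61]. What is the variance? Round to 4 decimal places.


Var = (b-a)^2 / 12
(b-a)^2 = (61 - 35)^2 = 676
Var = 676/12 ≈ 56.333333

56.3333


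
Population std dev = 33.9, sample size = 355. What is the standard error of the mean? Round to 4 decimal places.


SE = sigma / sqrt(n)
sqrt(355) ≈ 18.841444
SE = 33.9 / 18.841444 ≈ 1.799225

1.7992


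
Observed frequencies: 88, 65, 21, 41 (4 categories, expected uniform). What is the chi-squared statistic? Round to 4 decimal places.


chi2 = sum((O-E)^2/E), E = total/4
total = 215, E = 215/4 = 53.75
(88 - 53.75)^2 / 53.75 = 1173.0625 / 53.75 = 18769/860 ≈ 21.824419
(65 - 53.75)^2 / 53.75 = 126.5625 / 53.75 = 405/172 ≈ 2.354651
(21 - 53.75)^2 / 53.75 = 1072.5625 / 53.75 = 17161/860 ≈ 19.954651
(41 - 53.75)^2 / 53.75 = 162.5625 / 53.75 = 2601/860 ≈ 3.024419
chi2 = 10139/215 ≈ 47.158140

47.1581


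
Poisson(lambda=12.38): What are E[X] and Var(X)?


E[X] = Var(X) = lambda = 12.38

12.38, 12.38


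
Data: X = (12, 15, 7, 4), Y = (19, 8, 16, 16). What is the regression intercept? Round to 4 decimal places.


a = ybar - b*xbar, where b = sum((xi-xbar)(yi-ybar)) / sum((xi-xbar)^2)
n = 4, xbar = 38/4 = 9.5, ybar = 59/4 = 14.75
Sxy = sum((xi-xbar)(yi-ybar)) = -36.5
Sxx = sum((xi-xbar)^2) = 73
b = Sxy / Sxx = -0.5
a = 14.75 - (-0.5) * 9.5 = 19.5

19.5000


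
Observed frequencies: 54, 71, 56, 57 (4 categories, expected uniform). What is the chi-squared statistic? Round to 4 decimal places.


chi2 = sum((O-E)^2/E), E = total/4
total = 238, E = 238/4 = 59.5
(54 - 59.5)^2 / 59.5 = 30.25 / 59.5 = 121/238 ≈ 0.508403
(71 - 59.5)^2 / 59.5 = 132.25 / 59.5 = 529/238 ≈ 2.222689
(56 - 59.5)^2 / 59.5 = 12.25 / 59.5 = 7/34 ≈ 0.205882
(57 - 59.5)^2 / 59.5 = 6.25 / 59.5 = 25/238 ≈ 0.105042
chi2 = 362/119 ≈ 3.042017

3.0420


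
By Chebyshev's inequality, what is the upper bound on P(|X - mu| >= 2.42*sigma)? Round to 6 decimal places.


P <= 1/k^2
k^2 = 2.42^2 = 5.8564
1/k^2 = 1 / 5.8564 ≈ 0.17075336

0.170753


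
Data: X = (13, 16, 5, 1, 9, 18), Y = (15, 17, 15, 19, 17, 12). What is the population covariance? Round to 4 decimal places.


Cov = (1/n)*sum((xi-xbar)(yi-ybar))
n = 6, xbar = 62/6 = 31/3 ≈ 10.333333, ybar = 95/6 ≈ 15.833333
sum((xi-xbar)(yi-ybar)) = -155/3 ≈ -51.666667
Cov = -51.666667 / 6 = -155/18 ≈ -8.611111

-8.6111


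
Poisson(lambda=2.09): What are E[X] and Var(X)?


E[X] = Var(X) = lambda = 2.09

2.09, 2.09


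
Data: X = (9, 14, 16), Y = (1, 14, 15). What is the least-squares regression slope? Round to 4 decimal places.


b = sum((xi-xbar)(yi-ybar)) / sum((xi-xbar)^2)
n = 3, xbar = 39/3 = 13, ybar = 30/3 = 10
Sxy = sum((xi-xbar)(yi-ybar)) = 55
Sxx = sum((xi-xbar)^2) = 26
b = Sxy / Sxx = 55/26 ≈ 2.115385

2.1154


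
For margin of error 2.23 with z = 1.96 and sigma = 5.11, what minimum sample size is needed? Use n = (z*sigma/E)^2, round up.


z*sigma/E = 1.96 * 5.11 / 2.23 = 25039/5575 ≈ 4.491300
(z*sigma/E)^2 ≈ 20.171780
round up: n = 21

21


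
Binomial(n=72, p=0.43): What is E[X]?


E[X] = n*p = 72 * 0.43 = 30.96

30.96


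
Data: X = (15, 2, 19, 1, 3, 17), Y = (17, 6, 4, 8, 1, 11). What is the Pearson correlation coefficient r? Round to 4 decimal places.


r = sum((xi-xbar)(yi-ybar)) / sqrt(sum((xi-xbar)^2) * sum((yi-ybar)^2))
n = 6, xbar = 57/6 = 9.5, ybar = 47/6 ≈ 7.833333
Sxy = sum((xi-xbar)(yi-ybar)) = 94.5
Sxx = sum((xi-xbar)^2) = 347.5
Syy = sum((yi-ybar)^2) = 953/6 ≈ 158.833333
sqrt(Sxx*Syy) ≈ 234.935275
r = Sxy / sqrt(Sxx*Syy) = 94.5 / 234.935275 ≈ 0.402238

0.4022


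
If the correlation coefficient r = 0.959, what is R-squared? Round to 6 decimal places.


R^2 = r^2 = (0.959)^2 = 0.919681

0.919681


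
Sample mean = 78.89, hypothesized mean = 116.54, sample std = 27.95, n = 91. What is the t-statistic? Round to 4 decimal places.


t = (xbar - mu0) / (s/sqrt(n))
xbar - mu0 = 78.89 - 116.54 = -37.65
sqrt(91) ≈ 9.53939201
s/sqrt(n) = 27.95 / 9.53939201 ≈ 2.92995612
t = -37.65 / 2.92995612 ≈ -12.850022

-12.8500


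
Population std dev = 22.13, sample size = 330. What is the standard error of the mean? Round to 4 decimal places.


SE = sigma / sqrt(n)
sqrt(330) ≈ 18.165902
SE = 22.13 / 18.165902 ≈ 1.218216

1.2182


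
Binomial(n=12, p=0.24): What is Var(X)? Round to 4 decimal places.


Var = n*p*(1-p) = 12 * 0.24 * 0.76 = 2.1888

2.1888


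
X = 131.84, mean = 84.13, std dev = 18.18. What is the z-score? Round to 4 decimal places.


z = (X - mu) / sigma
X - mu = 131.84 - 84.13 = 47.71
z = 47.71 / 18.18 = 4771/1818 ≈ 2.624312

2.6243


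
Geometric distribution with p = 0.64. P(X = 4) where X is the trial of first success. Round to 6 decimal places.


P = (1-p)^(k-1) * p
(1-p)^(k-1) = 0.36^3 = 0.046656
P = 0.046656 * 0.64 = 0.02985984

0.029860


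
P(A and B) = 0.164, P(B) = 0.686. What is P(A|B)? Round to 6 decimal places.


P(A|B) = P(A and B) / P(B) = 0.164 / 0.686 = 82/343 ≈ 0.23906706

0.239067


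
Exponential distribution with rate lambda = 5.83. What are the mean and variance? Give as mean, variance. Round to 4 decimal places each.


mean = 1/lam, var = 1/lam^2
mean = 1 / 5.83 = 100/583 ≈ 0.171527
lam^2 = 5.83^2 = 33.9889
var = 1 / 33.9889 ≈ 0.029421

0.1715, 0.0294


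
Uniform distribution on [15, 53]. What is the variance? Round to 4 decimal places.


Var = (b-a)^2 / 12
(b-a)^2 = (53 - 15)^2 = 1444
Var = 1444/12 ≈ 120.333333

120.3333


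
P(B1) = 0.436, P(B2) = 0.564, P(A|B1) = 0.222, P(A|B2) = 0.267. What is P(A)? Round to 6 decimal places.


P(A) = P(A|B1)*P(B1) + P(A|B2)*P(B2)
P(A|B1)*P(B1) = 0.222 * 0.436 = 0.096792
P(A|B2)*P(B2) = 0.267 * 0.564 = 0.150588
P(A) = 0.096792 + 0.150588 = 0.24738

0.247380


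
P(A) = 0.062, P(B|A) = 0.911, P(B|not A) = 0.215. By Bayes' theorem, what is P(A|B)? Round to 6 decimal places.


P(A|B) = P(B|A)*P(A) / P(B), P(B) = P(B|A)*P(A) + P(B|not A)*P(not A)
P(B|A)*P(A) = 0.911 * 0.062 = 0.056482
P(B|not A)*P(not A) = 0.215 * 0.938 = 0.20167
P(B) = 0.056482 + 0.20167 = 0.258152
P(A|B) = 0.056482 / 0.258152 ≈ 0.21879358

0.218794


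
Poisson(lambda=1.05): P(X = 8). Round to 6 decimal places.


P = e^(-lam) * lam^k / k!
e^(-1.05) ≈ 0.3499377
lam^k = 1.05^8 ≈ 1.477455
k! = 8! = 40320
P = 0.3499377 * 1.477455 / 40320 ≈ 0.000013

0.000013


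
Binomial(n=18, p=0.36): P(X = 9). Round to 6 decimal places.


P = C(n,k) * p^k * (1-p)^(n-k)
C(18,9) = 48620
p^k = 0.36^9 ≈ 0.0001015600
(1-p)^(n-k) = 0.64^9 ≈ 0.01801440
P = 48620 * 0.0001015600 * 0.01801440 ≈ 0.088952

0.088952


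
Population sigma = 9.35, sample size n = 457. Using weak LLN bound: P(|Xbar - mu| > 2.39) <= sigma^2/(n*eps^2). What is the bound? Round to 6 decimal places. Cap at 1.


bound = min(1, sigma^2/(n*eps^2))
sigma^2 = 9.35^2 = 87.4225
n*eps^2 = 457 * 2.39^2 = 457 * 5.7121 = 2610.4297
sigma^2/(n*eps^2) = 87.4225 / 2610.4297 ≈ 0.03348970

0.033490


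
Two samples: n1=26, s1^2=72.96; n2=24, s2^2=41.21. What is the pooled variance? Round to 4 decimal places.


sp^2 = ((n1-1)*s1^2 + (n2-1)*s2^2)/(n1+n2-2)
(n1-1)*s1^2 = 25 * 72.96 = 1824
(n2-1)*s2^2 = 23 * 41.21 = 947.83
numerator = 1824 + 947.83 = 2771.83
n1+n2-2 = 48
sp^2 = 2771.83 / 48 = 277183/4800 ≈ 57.746458

57.7465


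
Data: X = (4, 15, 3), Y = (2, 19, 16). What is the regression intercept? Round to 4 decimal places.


a = ybar - b*xbar, where b = sum((xi-xbar)(yi-ybar)) / sum((xi-xbar)^2)
n = 3, xbar = 22/3 ≈ 7.333333, ybar = 37/3 ≈ 12.333333
Sxy = sum((xi-xbar)(yi-ybar)) = 209/3 ≈ 69.666667
Sxx = sum((xi-xbar)^2) = 266/3 ≈ 88.666667
b = Sxy / Sxx = 11/14 ≈ 0.785714
a = 12.333333 - 0.785714 * 7.333333 = 46/7 ≈ 6.571429

6.5714


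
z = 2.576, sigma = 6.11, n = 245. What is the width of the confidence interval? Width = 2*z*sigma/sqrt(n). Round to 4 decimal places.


width = 2*z*sigma/sqrt(n)
2*z*sigma = 2 * 2.576 * 6.11 = 31.47872
sqrt(245) ≈ 15.652476
width = 31.47872 / 15.652476 ≈ 2.011102

2.0111


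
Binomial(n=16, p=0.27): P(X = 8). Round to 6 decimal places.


P = C(n,k) * p^k * (1-p)^(n-k)
C(16,8) = 12870
p^k = 0.27^8 ≈ 0.00002824295
(1-p)^(n-k) = 0.73^8 ≈ 0.08064601
P = 12870 * 0.00002824295 * 0.08064601 ≈ 0.029314

0.029314


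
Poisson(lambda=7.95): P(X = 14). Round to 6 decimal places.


P = e^(-lam) * lam^k / k!
e^(-7.95) ≈ 0.0003526622
lam^k = 7.95^14 ≈ 4028466914724.850386
k! = 14! = 87178291200
P = 0.0003526622 * 4028466914724.850386 / 87178291200 ≈ 0.016296

0.016296


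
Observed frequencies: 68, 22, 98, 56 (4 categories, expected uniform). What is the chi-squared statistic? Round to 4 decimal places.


chi2 = sum((O-E)^2/E), E = total/4
total = 244, E = 244/4 = 61
(68 - 61)^2 / 61 = 49 / 61 = 49/61 ≈ 0.803279
(22 - 61)^2 / 61 = 1521 / 61 = 1521/61 ≈ 24.934426
(98 - 61)^2 / 61 = 1369 / 61 = 1369/61 ≈ 22.442623
(56 - 61)^2 / 61 = 25 / 61 = 25/61 ≈ 0.409836
chi2 = 2964/61 ≈ 48.590164

48.5902


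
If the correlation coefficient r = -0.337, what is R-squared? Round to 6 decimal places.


R^2 = r^2 = (-0.337)^2 = 0.113569

0.113569


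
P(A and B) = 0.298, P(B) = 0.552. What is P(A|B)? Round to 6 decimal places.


P(A|B) = P(A and B) / P(B) = 0.298 / 0.552 = 149/276 ≈ 0.53985507

0.539855


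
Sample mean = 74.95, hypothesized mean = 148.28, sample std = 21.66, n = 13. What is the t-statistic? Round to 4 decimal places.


t = (xbar - mu0) / (s/sqrt(n))
xbar - mu0 = 74.95 - 148.28 = -73.33
sqrt(13) ≈ 3.60555128
s/sqrt(n) = 21.66 / 3.60555128 ≈ 6.00740313
t = -73.33 / 6.00740313 ≈ -12.206605

-12.2066


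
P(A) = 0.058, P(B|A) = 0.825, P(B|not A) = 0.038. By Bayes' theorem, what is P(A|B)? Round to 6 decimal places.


P(A|B) = P(B|A)*P(A) / P(B), P(B) = P(B|A)*P(A) + P(B|not A)*P(not A)
P(B|A)*P(A) = 0.825 * 0.058 = 0.04785
P(B|not A)*P(not A) = 0.038 * 0.942 = 0.035796
P(B) = 0.04785 + 0.035796 = 0.083646
P(A|B) = 0.04785 / 0.083646 ≈ 0.57205365

0.572054


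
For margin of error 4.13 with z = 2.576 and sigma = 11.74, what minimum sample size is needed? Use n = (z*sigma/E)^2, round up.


z*sigma/E = 2.576 * 11.74 / 4.13 = 54004/7375 ≈ 7.322576
(z*sigma/E)^2 ≈ 53.620123
round up: n = 54

54


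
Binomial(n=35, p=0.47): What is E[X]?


E[X] = n*p = 35 * 0.47 = 16.45

16.45


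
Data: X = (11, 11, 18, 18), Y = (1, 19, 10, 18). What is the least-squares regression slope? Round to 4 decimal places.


b = sum((xi-xbar)(yi-ybar)) / sum((xi-xbar)^2)
n = 4, xbar = 58/4 = 14.5, ybar = 48/4 = 12
Sxy = sum((xi-xbar)(yi-ybar)) = 28
Sxx = sum((xi-xbar)^2) = 49
b = Sxy / Sxx = 4/7 ≈ 0.571429

0.5714


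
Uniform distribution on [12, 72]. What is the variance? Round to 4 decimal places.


Var = (b-a)^2 / 12
(b-a)^2 = (72 - 12)^2 = 3600
Var = 3600/12 = 300

300.0000


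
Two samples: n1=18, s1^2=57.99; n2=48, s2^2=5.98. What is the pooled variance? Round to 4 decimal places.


sp^2 = ((n1-1)*s1^2 + (n2-1)*s2^2)/(n1+n2-2)
(n1-1)*s1^2 = 17 * 57.99 = 985.83
(n2-1)*s2^2 = 47 * 5.98 = 281.06
numerator = 985.83 + 281.06 = 1266.89
n1+n2-2 = 64
sp^2 = 1266.89 / 64 = 126689/6400 ≈ 19.795156

19.7952
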